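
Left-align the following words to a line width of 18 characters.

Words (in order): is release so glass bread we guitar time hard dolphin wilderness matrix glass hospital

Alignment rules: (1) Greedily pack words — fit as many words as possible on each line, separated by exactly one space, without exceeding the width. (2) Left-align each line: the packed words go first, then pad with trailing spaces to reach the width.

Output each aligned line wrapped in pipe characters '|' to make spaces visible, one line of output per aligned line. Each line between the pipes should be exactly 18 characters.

Answer: |is release so     |
|glass bread we    |
|guitar time hard  |
|dolphin wilderness|
|matrix glass      |
|hospital          |

Derivation:
Line 1: ['is', 'release', 'so'] (min_width=13, slack=5)
Line 2: ['glass', 'bread', 'we'] (min_width=14, slack=4)
Line 3: ['guitar', 'time', 'hard'] (min_width=16, slack=2)
Line 4: ['dolphin', 'wilderness'] (min_width=18, slack=0)
Line 5: ['matrix', 'glass'] (min_width=12, slack=6)
Line 6: ['hospital'] (min_width=8, slack=10)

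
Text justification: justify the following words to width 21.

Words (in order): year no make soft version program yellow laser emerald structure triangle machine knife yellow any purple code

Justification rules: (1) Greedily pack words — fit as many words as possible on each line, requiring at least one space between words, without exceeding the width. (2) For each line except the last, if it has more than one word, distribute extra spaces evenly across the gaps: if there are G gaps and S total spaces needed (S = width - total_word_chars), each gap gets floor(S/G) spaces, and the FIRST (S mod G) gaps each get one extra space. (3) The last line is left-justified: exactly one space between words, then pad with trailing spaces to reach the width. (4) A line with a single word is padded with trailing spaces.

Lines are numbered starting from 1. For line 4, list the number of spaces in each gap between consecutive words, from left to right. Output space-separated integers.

Answer: 4

Derivation:
Line 1: ['year', 'no', 'make', 'soft'] (min_width=17, slack=4)
Line 2: ['version', 'program'] (min_width=15, slack=6)
Line 3: ['yellow', 'laser', 'emerald'] (min_width=20, slack=1)
Line 4: ['structure', 'triangle'] (min_width=18, slack=3)
Line 5: ['machine', 'knife', 'yellow'] (min_width=20, slack=1)
Line 6: ['any', 'purple', 'code'] (min_width=15, slack=6)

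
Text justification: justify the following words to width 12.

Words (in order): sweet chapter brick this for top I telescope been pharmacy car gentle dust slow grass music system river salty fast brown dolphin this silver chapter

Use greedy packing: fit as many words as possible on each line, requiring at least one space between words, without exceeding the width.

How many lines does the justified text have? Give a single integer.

Line 1: ['sweet'] (min_width=5, slack=7)
Line 2: ['chapter'] (min_width=7, slack=5)
Line 3: ['brick', 'this'] (min_width=10, slack=2)
Line 4: ['for', 'top', 'I'] (min_width=9, slack=3)
Line 5: ['telescope'] (min_width=9, slack=3)
Line 6: ['been'] (min_width=4, slack=8)
Line 7: ['pharmacy', 'car'] (min_width=12, slack=0)
Line 8: ['gentle', 'dust'] (min_width=11, slack=1)
Line 9: ['slow', 'grass'] (min_width=10, slack=2)
Line 10: ['music', 'system'] (min_width=12, slack=0)
Line 11: ['river', 'salty'] (min_width=11, slack=1)
Line 12: ['fast', 'brown'] (min_width=10, slack=2)
Line 13: ['dolphin', 'this'] (min_width=12, slack=0)
Line 14: ['silver'] (min_width=6, slack=6)
Line 15: ['chapter'] (min_width=7, slack=5)
Total lines: 15

Answer: 15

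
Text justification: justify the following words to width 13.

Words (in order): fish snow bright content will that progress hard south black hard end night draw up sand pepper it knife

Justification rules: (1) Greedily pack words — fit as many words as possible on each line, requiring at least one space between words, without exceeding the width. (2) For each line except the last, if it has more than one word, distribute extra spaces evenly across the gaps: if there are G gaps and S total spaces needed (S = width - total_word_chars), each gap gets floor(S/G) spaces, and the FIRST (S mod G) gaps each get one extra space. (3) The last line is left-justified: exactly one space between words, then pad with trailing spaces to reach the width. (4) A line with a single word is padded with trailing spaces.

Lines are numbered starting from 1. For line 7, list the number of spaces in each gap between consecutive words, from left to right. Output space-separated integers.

Line 1: ['fish', 'snow'] (min_width=9, slack=4)
Line 2: ['bright'] (min_width=6, slack=7)
Line 3: ['content', 'will'] (min_width=12, slack=1)
Line 4: ['that', 'progress'] (min_width=13, slack=0)
Line 5: ['hard', 'south'] (min_width=10, slack=3)
Line 6: ['black', 'hard'] (min_width=10, slack=3)
Line 7: ['end', 'night'] (min_width=9, slack=4)
Line 8: ['draw', 'up', 'sand'] (min_width=12, slack=1)
Line 9: ['pepper', 'it'] (min_width=9, slack=4)
Line 10: ['knife'] (min_width=5, slack=8)

Answer: 5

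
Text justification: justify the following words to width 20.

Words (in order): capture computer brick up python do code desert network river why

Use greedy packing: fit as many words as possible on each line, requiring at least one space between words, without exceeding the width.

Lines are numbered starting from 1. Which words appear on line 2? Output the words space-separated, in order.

Answer: brick up python do

Derivation:
Line 1: ['capture', 'computer'] (min_width=16, slack=4)
Line 2: ['brick', 'up', 'python', 'do'] (min_width=18, slack=2)
Line 3: ['code', 'desert', 'network'] (min_width=19, slack=1)
Line 4: ['river', 'why'] (min_width=9, slack=11)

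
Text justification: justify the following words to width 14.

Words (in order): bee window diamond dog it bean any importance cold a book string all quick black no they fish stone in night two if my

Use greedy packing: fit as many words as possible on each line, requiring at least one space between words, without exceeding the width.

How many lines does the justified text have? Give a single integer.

Answer: 10

Derivation:
Line 1: ['bee', 'window'] (min_width=10, slack=4)
Line 2: ['diamond', 'dog', 'it'] (min_width=14, slack=0)
Line 3: ['bean', 'any'] (min_width=8, slack=6)
Line 4: ['importance'] (min_width=10, slack=4)
Line 5: ['cold', 'a', 'book'] (min_width=11, slack=3)
Line 6: ['string', 'all'] (min_width=10, slack=4)
Line 7: ['quick', 'black', 'no'] (min_width=14, slack=0)
Line 8: ['they', 'fish'] (min_width=9, slack=5)
Line 9: ['stone', 'in', 'night'] (min_width=14, slack=0)
Line 10: ['two', 'if', 'my'] (min_width=9, slack=5)
Total lines: 10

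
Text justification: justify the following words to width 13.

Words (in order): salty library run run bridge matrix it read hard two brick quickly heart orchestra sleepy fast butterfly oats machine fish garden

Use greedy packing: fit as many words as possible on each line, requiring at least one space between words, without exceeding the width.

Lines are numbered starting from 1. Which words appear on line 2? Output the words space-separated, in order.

Line 1: ['salty', 'library'] (min_width=13, slack=0)
Line 2: ['run', 'run'] (min_width=7, slack=6)
Line 3: ['bridge', 'matrix'] (min_width=13, slack=0)
Line 4: ['it', 'read', 'hard'] (min_width=12, slack=1)
Line 5: ['two', 'brick'] (min_width=9, slack=4)
Line 6: ['quickly', 'heart'] (min_width=13, slack=0)
Line 7: ['orchestra'] (min_width=9, slack=4)
Line 8: ['sleepy', 'fast'] (min_width=11, slack=2)
Line 9: ['butterfly'] (min_width=9, slack=4)
Line 10: ['oats', 'machine'] (min_width=12, slack=1)
Line 11: ['fish', 'garden'] (min_width=11, slack=2)

Answer: run run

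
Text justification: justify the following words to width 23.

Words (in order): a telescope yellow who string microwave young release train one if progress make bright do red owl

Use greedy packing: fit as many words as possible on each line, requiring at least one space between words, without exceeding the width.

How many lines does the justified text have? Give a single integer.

Line 1: ['a', 'telescope', 'yellow', 'who'] (min_width=22, slack=1)
Line 2: ['string', 'microwave', 'young'] (min_width=22, slack=1)
Line 3: ['release', 'train', 'one', 'if'] (min_width=20, slack=3)
Line 4: ['progress', 'make', 'bright', 'do'] (min_width=23, slack=0)
Line 5: ['red', 'owl'] (min_width=7, slack=16)
Total lines: 5

Answer: 5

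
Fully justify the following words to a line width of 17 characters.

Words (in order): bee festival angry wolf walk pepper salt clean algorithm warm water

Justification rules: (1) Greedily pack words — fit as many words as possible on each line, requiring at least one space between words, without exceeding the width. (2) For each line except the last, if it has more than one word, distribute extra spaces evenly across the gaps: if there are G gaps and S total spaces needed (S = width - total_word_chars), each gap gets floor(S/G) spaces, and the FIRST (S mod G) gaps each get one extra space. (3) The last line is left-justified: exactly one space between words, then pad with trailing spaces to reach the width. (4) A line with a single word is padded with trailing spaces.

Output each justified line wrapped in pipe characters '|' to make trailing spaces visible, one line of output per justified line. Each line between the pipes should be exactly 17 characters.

Line 1: ['bee', 'festival'] (min_width=12, slack=5)
Line 2: ['angry', 'wolf', 'walk'] (min_width=15, slack=2)
Line 3: ['pepper', 'salt', 'clean'] (min_width=17, slack=0)
Line 4: ['algorithm', 'warm'] (min_width=14, slack=3)
Line 5: ['water'] (min_width=5, slack=12)

Answer: |bee      festival|
|angry  wolf  walk|
|pepper salt clean|
|algorithm    warm|
|water            |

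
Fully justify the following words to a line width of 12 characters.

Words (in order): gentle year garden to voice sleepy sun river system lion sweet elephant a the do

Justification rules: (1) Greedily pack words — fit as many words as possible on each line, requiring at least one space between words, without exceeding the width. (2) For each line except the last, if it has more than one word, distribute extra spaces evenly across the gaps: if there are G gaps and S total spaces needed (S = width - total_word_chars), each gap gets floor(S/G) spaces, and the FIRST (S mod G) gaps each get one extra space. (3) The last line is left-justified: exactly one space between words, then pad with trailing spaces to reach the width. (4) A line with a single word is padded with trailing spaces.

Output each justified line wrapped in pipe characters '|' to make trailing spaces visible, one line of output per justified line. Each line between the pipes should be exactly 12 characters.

Answer: |gentle  year|
|garden    to|
|voice sleepy|
|sun    river|
|system  lion|
|sweet       |
|elephant   a|
|the do      |

Derivation:
Line 1: ['gentle', 'year'] (min_width=11, slack=1)
Line 2: ['garden', 'to'] (min_width=9, slack=3)
Line 3: ['voice', 'sleepy'] (min_width=12, slack=0)
Line 4: ['sun', 'river'] (min_width=9, slack=3)
Line 5: ['system', 'lion'] (min_width=11, slack=1)
Line 6: ['sweet'] (min_width=5, slack=7)
Line 7: ['elephant', 'a'] (min_width=10, slack=2)
Line 8: ['the', 'do'] (min_width=6, slack=6)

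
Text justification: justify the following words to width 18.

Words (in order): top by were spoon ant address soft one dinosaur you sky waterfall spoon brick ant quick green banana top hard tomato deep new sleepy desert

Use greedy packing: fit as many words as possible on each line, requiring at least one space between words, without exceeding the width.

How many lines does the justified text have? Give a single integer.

Line 1: ['top', 'by', 'were', 'spoon'] (min_width=17, slack=1)
Line 2: ['ant', 'address', 'soft'] (min_width=16, slack=2)
Line 3: ['one', 'dinosaur', 'you'] (min_width=16, slack=2)
Line 4: ['sky', 'waterfall'] (min_width=13, slack=5)
Line 5: ['spoon', 'brick', 'ant'] (min_width=15, slack=3)
Line 6: ['quick', 'green', 'banana'] (min_width=18, slack=0)
Line 7: ['top', 'hard', 'tomato'] (min_width=15, slack=3)
Line 8: ['deep', 'new', 'sleepy'] (min_width=15, slack=3)
Line 9: ['desert'] (min_width=6, slack=12)
Total lines: 9

Answer: 9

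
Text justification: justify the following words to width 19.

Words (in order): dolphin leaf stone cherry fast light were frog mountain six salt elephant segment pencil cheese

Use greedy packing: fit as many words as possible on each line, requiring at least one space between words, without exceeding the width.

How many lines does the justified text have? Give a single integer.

Answer: 6

Derivation:
Line 1: ['dolphin', 'leaf', 'stone'] (min_width=18, slack=1)
Line 2: ['cherry', 'fast', 'light'] (min_width=17, slack=2)
Line 3: ['were', 'frog', 'mountain'] (min_width=18, slack=1)
Line 4: ['six', 'salt', 'elephant'] (min_width=17, slack=2)
Line 5: ['segment', 'pencil'] (min_width=14, slack=5)
Line 6: ['cheese'] (min_width=6, slack=13)
Total lines: 6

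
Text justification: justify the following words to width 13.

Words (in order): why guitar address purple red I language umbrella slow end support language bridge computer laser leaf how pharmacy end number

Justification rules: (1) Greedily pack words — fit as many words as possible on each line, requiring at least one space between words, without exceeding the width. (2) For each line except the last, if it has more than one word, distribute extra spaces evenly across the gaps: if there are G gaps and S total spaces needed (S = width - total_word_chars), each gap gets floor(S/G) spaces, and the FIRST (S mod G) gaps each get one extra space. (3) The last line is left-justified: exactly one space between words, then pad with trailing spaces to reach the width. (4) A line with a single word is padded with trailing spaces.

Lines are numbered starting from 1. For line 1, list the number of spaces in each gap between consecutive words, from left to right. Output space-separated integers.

Answer: 4

Derivation:
Line 1: ['why', 'guitar'] (min_width=10, slack=3)
Line 2: ['address'] (min_width=7, slack=6)
Line 3: ['purple', 'red', 'I'] (min_width=12, slack=1)
Line 4: ['language'] (min_width=8, slack=5)
Line 5: ['umbrella', 'slow'] (min_width=13, slack=0)
Line 6: ['end', 'support'] (min_width=11, slack=2)
Line 7: ['language'] (min_width=8, slack=5)
Line 8: ['bridge'] (min_width=6, slack=7)
Line 9: ['computer'] (min_width=8, slack=5)
Line 10: ['laser', 'leaf'] (min_width=10, slack=3)
Line 11: ['how', 'pharmacy'] (min_width=12, slack=1)
Line 12: ['end', 'number'] (min_width=10, slack=3)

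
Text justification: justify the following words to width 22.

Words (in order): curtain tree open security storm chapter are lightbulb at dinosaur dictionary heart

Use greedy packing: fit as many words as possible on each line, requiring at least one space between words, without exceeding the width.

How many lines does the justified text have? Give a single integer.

Answer: 5

Derivation:
Line 1: ['curtain', 'tree', 'open'] (min_width=17, slack=5)
Line 2: ['security', 'storm', 'chapter'] (min_width=22, slack=0)
Line 3: ['are', 'lightbulb', 'at'] (min_width=16, slack=6)
Line 4: ['dinosaur', 'dictionary'] (min_width=19, slack=3)
Line 5: ['heart'] (min_width=5, slack=17)
Total lines: 5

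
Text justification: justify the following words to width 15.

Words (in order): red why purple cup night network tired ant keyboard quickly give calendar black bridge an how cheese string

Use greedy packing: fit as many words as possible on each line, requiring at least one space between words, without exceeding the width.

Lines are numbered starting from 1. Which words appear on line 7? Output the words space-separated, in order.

Answer: bridge an how

Derivation:
Line 1: ['red', 'why', 'purple'] (min_width=14, slack=1)
Line 2: ['cup', 'night'] (min_width=9, slack=6)
Line 3: ['network', 'tired'] (min_width=13, slack=2)
Line 4: ['ant', 'keyboard'] (min_width=12, slack=3)
Line 5: ['quickly', 'give'] (min_width=12, slack=3)
Line 6: ['calendar', 'black'] (min_width=14, slack=1)
Line 7: ['bridge', 'an', 'how'] (min_width=13, slack=2)
Line 8: ['cheese', 'string'] (min_width=13, slack=2)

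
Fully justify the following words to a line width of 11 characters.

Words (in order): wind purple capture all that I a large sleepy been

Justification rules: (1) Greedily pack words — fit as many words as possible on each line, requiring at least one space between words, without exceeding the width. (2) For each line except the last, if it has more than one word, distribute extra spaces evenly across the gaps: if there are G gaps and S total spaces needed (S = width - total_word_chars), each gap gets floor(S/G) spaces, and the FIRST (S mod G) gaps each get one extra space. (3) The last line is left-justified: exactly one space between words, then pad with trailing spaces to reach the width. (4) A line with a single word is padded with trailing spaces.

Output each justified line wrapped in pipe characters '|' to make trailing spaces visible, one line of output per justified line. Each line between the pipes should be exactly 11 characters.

Line 1: ['wind', 'purple'] (min_width=11, slack=0)
Line 2: ['capture', 'all'] (min_width=11, slack=0)
Line 3: ['that', 'I', 'a'] (min_width=8, slack=3)
Line 4: ['large'] (min_width=5, slack=6)
Line 5: ['sleepy', 'been'] (min_width=11, slack=0)

Answer: |wind purple|
|capture all|
|that   I  a|
|large      |
|sleepy been|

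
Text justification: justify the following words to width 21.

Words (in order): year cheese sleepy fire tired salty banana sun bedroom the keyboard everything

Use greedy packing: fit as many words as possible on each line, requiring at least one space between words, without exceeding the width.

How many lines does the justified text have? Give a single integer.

Answer: 5

Derivation:
Line 1: ['year', 'cheese', 'sleepy'] (min_width=18, slack=3)
Line 2: ['fire', 'tired', 'salty'] (min_width=16, slack=5)
Line 3: ['banana', 'sun', 'bedroom'] (min_width=18, slack=3)
Line 4: ['the', 'keyboard'] (min_width=12, slack=9)
Line 5: ['everything'] (min_width=10, slack=11)
Total lines: 5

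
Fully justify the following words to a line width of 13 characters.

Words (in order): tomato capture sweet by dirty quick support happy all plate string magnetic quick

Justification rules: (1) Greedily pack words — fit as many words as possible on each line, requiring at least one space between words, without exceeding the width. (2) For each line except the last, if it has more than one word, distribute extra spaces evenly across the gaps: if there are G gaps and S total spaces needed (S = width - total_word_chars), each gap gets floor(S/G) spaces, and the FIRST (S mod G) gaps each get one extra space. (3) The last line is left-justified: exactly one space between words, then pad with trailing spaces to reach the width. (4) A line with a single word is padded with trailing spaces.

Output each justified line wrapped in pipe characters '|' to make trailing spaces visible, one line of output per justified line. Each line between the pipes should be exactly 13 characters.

Answer: |tomato       |
|capture sweet|
|by      dirty|
|quick support|
|happy     all|
|plate  string|
|magnetic     |
|quick        |

Derivation:
Line 1: ['tomato'] (min_width=6, slack=7)
Line 2: ['capture', 'sweet'] (min_width=13, slack=0)
Line 3: ['by', 'dirty'] (min_width=8, slack=5)
Line 4: ['quick', 'support'] (min_width=13, slack=0)
Line 5: ['happy', 'all'] (min_width=9, slack=4)
Line 6: ['plate', 'string'] (min_width=12, slack=1)
Line 7: ['magnetic'] (min_width=8, slack=5)
Line 8: ['quick'] (min_width=5, slack=8)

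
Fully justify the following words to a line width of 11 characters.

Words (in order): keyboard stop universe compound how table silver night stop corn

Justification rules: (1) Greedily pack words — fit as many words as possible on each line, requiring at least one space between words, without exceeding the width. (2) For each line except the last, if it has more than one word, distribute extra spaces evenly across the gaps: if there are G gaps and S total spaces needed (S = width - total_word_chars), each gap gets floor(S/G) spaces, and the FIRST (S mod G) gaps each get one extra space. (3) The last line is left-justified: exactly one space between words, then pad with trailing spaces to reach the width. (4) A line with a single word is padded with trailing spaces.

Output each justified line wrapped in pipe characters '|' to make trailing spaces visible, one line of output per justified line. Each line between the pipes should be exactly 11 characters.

Answer: |keyboard   |
|stop       |
|universe   |
|compound   |
|how   table|
|silver     |
|night  stop|
|corn       |

Derivation:
Line 1: ['keyboard'] (min_width=8, slack=3)
Line 2: ['stop'] (min_width=4, slack=7)
Line 3: ['universe'] (min_width=8, slack=3)
Line 4: ['compound'] (min_width=8, slack=3)
Line 5: ['how', 'table'] (min_width=9, slack=2)
Line 6: ['silver'] (min_width=6, slack=5)
Line 7: ['night', 'stop'] (min_width=10, slack=1)
Line 8: ['corn'] (min_width=4, slack=7)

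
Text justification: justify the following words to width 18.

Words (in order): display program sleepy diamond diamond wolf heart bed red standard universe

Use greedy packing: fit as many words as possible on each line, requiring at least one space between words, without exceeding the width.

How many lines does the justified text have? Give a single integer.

Answer: 5

Derivation:
Line 1: ['display', 'program'] (min_width=15, slack=3)
Line 2: ['sleepy', 'diamond'] (min_width=14, slack=4)
Line 3: ['diamond', 'wolf', 'heart'] (min_width=18, slack=0)
Line 4: ['bed', 'red', 'standard'] (min_width=16, slack=2)
Line 5: ['universe'] (min_width=8, slack=10)
Total lines: 5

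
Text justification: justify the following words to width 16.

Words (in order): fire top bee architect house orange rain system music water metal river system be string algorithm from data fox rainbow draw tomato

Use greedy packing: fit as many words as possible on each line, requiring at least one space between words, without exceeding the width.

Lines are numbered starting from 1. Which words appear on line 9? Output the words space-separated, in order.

Answer: rainbow draw

Derivation:
Line 1: ['fire', 'top', 'bee'] (min_width=12, slack=4)
Line 2: ['architect', 'house'] (min_width=15, slack=1)
Line 3: ['orange', 'rain'] (min_width=11, slack=5)
Line 4: ['system', 'music'] (min_width=12, slack=4)
Line 5: ['water', 'metal'] (min_width=11, slack=5)
Line 6: ['river', 'system', 'be'] (min_width=15, slack=1)
Line 7: ['string', 'algorithm'] (min_width=16, slack=0)
Line 8: ['from', 'data', 'fox'] (min_width=13, slack=3)
Line 9: ['rainbow', 'draw'] (min_width=12, slack=4)
Line 10: ['tomato'] (min_width=6, slack=10)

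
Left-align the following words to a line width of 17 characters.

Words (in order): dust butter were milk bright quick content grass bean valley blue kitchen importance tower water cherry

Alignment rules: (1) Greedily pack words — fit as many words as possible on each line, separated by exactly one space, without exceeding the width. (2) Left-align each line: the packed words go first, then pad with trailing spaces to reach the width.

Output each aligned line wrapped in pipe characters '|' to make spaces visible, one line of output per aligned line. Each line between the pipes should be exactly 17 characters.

Line 1: ['dust', 'butter', 'were'] (min_width=16, slack=1)
Line 2: ['milk', 'bright', 'quick'] (min_width=17, slack=0)
Line 3: ['content', 'grass'] (min_width=13, slack=4)
Line 4: ['bean', 'valley', 'blue'] (min_width=16, slack=1)
Line 5: ['kitchen'] (min_width=7, slack=10)
Line 6: ['importance', 'tower'] (min_width=16, slack=1)
Line 7: ['water', 'cherry'] (min_width=12, slack=5)

Answer: |dust butter were |
|milk bright quick|
|content grass    |
|bean valley blue |
|kitchen          |
|importance tower |
|water cherry     |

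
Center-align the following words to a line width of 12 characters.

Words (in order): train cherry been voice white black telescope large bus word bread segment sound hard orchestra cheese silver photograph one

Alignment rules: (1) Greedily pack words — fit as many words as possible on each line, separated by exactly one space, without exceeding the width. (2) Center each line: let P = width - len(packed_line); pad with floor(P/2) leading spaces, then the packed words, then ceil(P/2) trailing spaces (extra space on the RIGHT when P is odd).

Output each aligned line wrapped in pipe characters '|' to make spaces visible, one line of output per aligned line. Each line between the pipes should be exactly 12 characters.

Line 1: ['train', 'cherry'] (min_width=12, slack=0)
Line 2: ['been', 'voice'] (min_width=10, slack=2)
Line 3: ['white', 'black'] (min_width=11, slack=1)
Line 4: ['telescope'] (min_width=9, slack=3)
Line 5: ['large', 'bus'] (min_width=9, slack=3)
Line 6: ['word', 'bread'] (min_width=10, slack=2)
Line 7: ['segment'] (min_width=7, slack=5)
Line 8: ['sound', 'hard'] (min_width=10, slack=2)
Line 9: ['orchestra'] (min_width=9, slack=3)
Line 10: ['cheese'] (min_width=6, slack=6)
Line 11: ['silver'] (min_width=6, slack=6)
Line 12: ['photograph'] (min_width=10, slack=2)
Line 13: ['one'] (min_width=3, slack=9)

Answer: |train cherry|
| been voice |
|white black |
| telescope  |
| large bus  |
| word bread |
|  segment   |
| sound hard |
| orchestra  |
|   cheese   |
|   silver   |
| photograph |
|    one     |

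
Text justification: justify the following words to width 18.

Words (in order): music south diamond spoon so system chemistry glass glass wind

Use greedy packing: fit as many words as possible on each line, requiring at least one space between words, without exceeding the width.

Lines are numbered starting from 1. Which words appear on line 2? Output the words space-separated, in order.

Answer: diamond spoon so

Derivation:
Line 1: ['music', 'south'] (min_width=11, slack=7)
Line 2: ['diamond', 'spoon', 'so'] (min_width=16, slack=2)
Line 3: ['system', 'chemistry'] (min_width=16, slack=2)
Line 4: ['glass', 'glass', 'wind'] (min_width=16, slack=2)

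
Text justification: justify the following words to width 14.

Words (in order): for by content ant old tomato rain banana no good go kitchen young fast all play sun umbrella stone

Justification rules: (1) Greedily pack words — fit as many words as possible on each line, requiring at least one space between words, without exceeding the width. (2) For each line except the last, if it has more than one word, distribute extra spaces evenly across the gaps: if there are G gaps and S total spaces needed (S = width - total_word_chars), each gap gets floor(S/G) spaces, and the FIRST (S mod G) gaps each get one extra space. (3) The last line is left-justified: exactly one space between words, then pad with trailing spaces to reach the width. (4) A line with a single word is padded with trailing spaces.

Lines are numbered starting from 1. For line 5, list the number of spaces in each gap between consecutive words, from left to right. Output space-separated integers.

Answer: 2

Derivation:
Line 1: ['for', 'by', 'content'] (min_width=14, slack=0)
Line 2: ['ant', 'old', 'tomato'] (min_width=14, slack=0)
Line 3: ['rain', 'banana', 'no'] (min_width=14, slack=0)
Line 4: ['good', 'go'] (min_width=7, slack=7)
Line 5: ['kitchen', 'young'] (min_width=13, slack=1)
Line 6: ['fast', 'all', 'play'] (min_width=13, slack=1)
Line 7: ['sun', 'umbrella'] (min_width=12, slack=2)
Line 8: ['stone'] (min_width=5, slack=9)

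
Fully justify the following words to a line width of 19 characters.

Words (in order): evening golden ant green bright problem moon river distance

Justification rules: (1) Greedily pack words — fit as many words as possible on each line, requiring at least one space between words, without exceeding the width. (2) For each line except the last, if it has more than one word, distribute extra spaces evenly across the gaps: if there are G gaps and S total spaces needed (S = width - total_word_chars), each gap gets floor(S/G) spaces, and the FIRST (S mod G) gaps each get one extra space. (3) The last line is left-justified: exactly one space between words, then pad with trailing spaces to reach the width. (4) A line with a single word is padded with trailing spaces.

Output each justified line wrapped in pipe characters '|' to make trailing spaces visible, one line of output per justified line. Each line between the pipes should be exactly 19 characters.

Line 1: ['evening', 'golden', 'ant'] (min_width=18, slack=1)
Line 2: ['green', 'bright'] (min_width=12, slack=7)
Line 3: ['problem', 'moon', 'river'] (min_width=18, slack=1)
Line 4: ['distance'] (min_width=8, slack=11)

Answer: |evening  golden ant|
|green        bright|
|problem  moon river|
|distance           |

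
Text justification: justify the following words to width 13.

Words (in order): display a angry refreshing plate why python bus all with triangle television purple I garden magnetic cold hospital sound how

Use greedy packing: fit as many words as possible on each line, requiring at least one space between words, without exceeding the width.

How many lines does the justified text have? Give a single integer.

Line 1: ['display', 'a'] (min_width=9, slack=4)
Line 2: ['angry'] (min_width=5, slack=8)
Line 3: ['refreshing'] (min_width=10, slack=3)
Line 4: ['plate', 'why'] (min_width=9, slack=4)
Line 5: ['python', 'bus'] (min_width=10, slack=3)
Line 6: ['all', 'with'] (min_width=8, slack=5)
Line 7: ['triangle'] (min_width=8, slack=5)
Line 8: ['television'] (min_width=10, slack=3)
Line 9: ['purple', 'I'] (min_width=8, slack=5)
Line 10: ['garden'] (min_width=6, slack=7)
Line 11: ['magnetic', 'cold'] (min_width=13, slack=0)
Line 12: ['hospital'] (min_width=8, slack=5)
Line 13: ['sound', 'how'] (min_width=9, slack=4)
Total lines: 13

Answer: 13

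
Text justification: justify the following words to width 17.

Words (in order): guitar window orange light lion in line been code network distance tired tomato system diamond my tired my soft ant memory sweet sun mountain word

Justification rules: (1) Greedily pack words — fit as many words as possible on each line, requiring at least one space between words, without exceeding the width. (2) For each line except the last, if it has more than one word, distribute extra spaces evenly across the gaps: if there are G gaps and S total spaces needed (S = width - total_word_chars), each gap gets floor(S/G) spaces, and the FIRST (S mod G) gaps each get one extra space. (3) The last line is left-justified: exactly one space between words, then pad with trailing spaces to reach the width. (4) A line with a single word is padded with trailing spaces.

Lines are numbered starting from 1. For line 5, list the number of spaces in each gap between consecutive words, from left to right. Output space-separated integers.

Line 1: ['guitar', 'window'] (min_width=13, slack=4)
Line 2: ['orange', 'light', 'lion'] (min_width=17, slack=0)
Line 3: ['in', 'line', 'been', 'code'] (min_width=17, slack=0)
Line 4: ['network', 'distance'] (min_width=16, slack=1)
Line 5: ['tired', 'tomato'] (min_width=12, slack=5)
Line 6: ['system', 'diamond', 'my'] (min_width=17, slack=0)
Line 7: ['tired', 'my', 'soft', 'ant'] (min_width=17, slack=0)
Line 8: ['memory', 'sweet', 'sun'] (min_width=16, slack=1)
Line 9: ['mountain', 'word'] (min_width=13, slack=4)

Answer: 6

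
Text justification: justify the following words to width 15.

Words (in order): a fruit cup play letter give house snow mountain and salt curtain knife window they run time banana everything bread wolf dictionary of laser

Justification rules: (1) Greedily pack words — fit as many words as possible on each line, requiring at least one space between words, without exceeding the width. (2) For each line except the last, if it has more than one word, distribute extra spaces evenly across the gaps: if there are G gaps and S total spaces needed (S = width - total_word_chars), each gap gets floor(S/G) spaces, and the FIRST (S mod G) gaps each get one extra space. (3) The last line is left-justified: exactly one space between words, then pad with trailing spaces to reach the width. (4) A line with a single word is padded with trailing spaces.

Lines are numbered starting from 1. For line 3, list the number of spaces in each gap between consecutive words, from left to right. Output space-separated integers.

Line 1: ['a', 'fruit', 'cup'] (min_width=11, slack=4)
Line 2: ['play', 'letter'] (min_width=11, slack=4)
Line 3: ['give', 'house', 'snow'] (min_width=15, slack=0)
Line 4: ['mountain', 'and'] (min_width=12, slack=3)
Line 5: ['salt', 'curtain'] (min_width=12, slack=3)
Line 6: ['knife', 'window'] (min_width=12, slack=3)
Line 7: ['they', 'run', 'time'] (min_width=13, slack=2)
Line 8: ['banana'] (min_width=6, slack=9)
Line 9: ['everything'] (min_width=10, slack=5)
Line 10: ['bread', 'wolf'] (min_width=10, slack=5)
Line 11: ['dictionary', 'of'] (min_width=13, slack=2)
Line 12: ['laser'] (min_width=5, slack=10)

Answer: 1 1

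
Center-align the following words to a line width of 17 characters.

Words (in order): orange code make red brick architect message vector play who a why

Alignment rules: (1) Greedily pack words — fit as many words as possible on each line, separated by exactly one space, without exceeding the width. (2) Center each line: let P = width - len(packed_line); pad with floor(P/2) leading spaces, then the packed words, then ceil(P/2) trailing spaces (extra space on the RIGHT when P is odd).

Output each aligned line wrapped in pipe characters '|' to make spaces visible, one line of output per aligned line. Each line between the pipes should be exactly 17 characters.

Answer: |orange code make |
|    red brick    |
|architect message|
|vector play who a|
|       why       |

Derivation:
Line 1: ['orange', 'code', 'make'] (min_width=16, slack=1)
Line 2: ['red', 'brick'] (min_width=9, slack=8)
Line 3: ['architect', 'message'] (min_width=17, slack=0)
Line 4: ['vector', 'play', 'who', 'a'] (min_width=17, slack=0)
Line 5: ['why'] (min_width=3, slack=14)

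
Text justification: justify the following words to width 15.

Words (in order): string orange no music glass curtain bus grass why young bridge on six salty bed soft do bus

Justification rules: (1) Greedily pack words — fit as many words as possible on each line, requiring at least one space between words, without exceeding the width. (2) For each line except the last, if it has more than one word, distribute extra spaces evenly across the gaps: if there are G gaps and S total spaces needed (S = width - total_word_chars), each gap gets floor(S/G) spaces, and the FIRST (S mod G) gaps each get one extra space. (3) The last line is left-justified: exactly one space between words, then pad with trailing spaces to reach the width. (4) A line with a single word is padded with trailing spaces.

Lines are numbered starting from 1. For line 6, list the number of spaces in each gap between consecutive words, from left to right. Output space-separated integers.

Answer: 2 1

Derivation:
Line 1: ['string', 'orange'] (min_width=13, slack=2)
Line 2: ['no', 'music', 'glass'] (min_width=14, slack=1)
Line 3: ['curtain', 'bus'] (min_width=11, slack=4)
Line 4: ['grass', 'why', 'young'] (min_width=15, slack=0)
Line 5: ['bridge', 'on', 'six'] (min_width=13, slack=2)
Line 6: ['salty', 'bed', 'soft'] (min_width=14, slack=1)
Line 7: ['do', 'bus'] (min_width=6, slack=9)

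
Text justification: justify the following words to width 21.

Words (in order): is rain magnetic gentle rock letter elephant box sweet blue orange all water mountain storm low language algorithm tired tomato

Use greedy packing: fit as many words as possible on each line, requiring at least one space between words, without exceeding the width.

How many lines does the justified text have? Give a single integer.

Line 1: ['is', 'rain', 'magnetic'] (min_width=16, slack=5)
Line 2: ['gentle', 'rock', 'letter'] (min_width=18, slack=3)
Line 3: ['elephant', 'box', 'sweet'] (min_width=18, slack=3)
Line 4: ['blue', 'orange', 'all', 'water'] (min_width=21, slack=0)
Line 5: ['mountain', 'storm', 'low'] (min_width=18, slack=3)
Line 6: ['language', 'algorithm'] (min_width=18, slack=3)
Line 7: ['tired', 'tomato'] (min_width=12, slack=9)
Total lines: 7

Answer: 7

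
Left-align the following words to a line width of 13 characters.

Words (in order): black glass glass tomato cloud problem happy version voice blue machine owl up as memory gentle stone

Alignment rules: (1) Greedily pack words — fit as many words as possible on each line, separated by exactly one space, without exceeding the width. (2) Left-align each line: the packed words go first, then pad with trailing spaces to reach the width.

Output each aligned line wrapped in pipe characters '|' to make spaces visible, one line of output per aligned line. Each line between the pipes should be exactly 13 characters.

Line 1: ['black', 'glass'] (min_width=11, slack=2)
Line 2: ['glass', 'tomato'] (min_width=12, slack=1)
Line 3: ['cloud', 'problem'] (min_width=13, slack=0)
Line 4: ['happy', 'version'] (min_width=13, slack=0)
Line 5: ['voice', 'blue'] (min_width=10, slack=3)
Line 6: ['machine', 'owl'] (min_width=11, slack=2)
Line 7: ['up', 'as', 'memory'] (min_width=12, slack=1)
Line 8: ['gentle', 'stone'] (min_width=12, slack=1)

Answer: |black glass  |
|glass tomato |
|cloud problem|
|happy version|
|voice blue   |
|machine owl  |
|up as memory |
|gentle stone |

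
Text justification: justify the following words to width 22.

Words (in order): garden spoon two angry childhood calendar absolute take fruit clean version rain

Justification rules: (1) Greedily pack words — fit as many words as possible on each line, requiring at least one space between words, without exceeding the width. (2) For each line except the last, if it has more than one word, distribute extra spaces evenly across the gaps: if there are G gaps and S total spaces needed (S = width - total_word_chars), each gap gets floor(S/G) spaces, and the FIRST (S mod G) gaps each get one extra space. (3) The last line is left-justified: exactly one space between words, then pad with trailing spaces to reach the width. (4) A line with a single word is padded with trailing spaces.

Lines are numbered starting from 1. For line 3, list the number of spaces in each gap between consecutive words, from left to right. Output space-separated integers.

Answer: 3 2

Derivation:
Line 1: ['garden', 'spoon', 'two', 'angry'] (min_width=22, slack=0)
Line 2: ['childhood', 'calendar'] (min_width=18, slack=4)
Line 3: ['absolute', 'take', 'fruit'] (min_width=19, slack=3)
Line 4: ['clean', 'version', 'rain'] (min_width=18, slack=4)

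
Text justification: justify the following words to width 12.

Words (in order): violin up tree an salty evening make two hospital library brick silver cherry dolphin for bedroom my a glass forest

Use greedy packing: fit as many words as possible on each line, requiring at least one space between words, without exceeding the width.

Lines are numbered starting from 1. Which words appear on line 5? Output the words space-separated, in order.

Line 1: ['violin', 'up'] (min_width=9, slack=3)
Line 2: ['tree', 'an'] (min_width=7, slack=5)
Line 3: ['salty'] (min_width=5, slack=7)
Line 4: ['evening', 'make'] (min_width=12, slack=0)
Line 5: ['two', 'hospital'] (min_width=12, slack=0)
Line 6: ['library'] (min_width=7, slack=5)
Line 7: ['brick', 'silver'] (min_width=12, slack=0)
Line 8: ['cherry'] (min_width=6, slack=6)
Line 9: ['dolphin', 'for'] (min_width=11, slack=1)
Line 10: ['bedroom', 'my', 'a'] (min_width=12, slack=0)
Line 11: ['glass', 'forest'] (min_width=12, slack=0)

Answer: two hospital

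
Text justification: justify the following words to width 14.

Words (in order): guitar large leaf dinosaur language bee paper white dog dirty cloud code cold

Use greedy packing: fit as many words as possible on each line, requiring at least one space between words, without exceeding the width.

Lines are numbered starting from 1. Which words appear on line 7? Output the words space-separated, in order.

Answer: cold

Derivation:
Line 1: ['guitar', 'large'] (min_width=12, slack=2)
Line 2: ['leaf', 'dinosaur'] (min_width=13, slack=1)
Line 3: ['language', 'bee'] (min_width=12, slack=2)
Line 4: ['paper', 'white'] (min_width=11, slack=3)
Line 5: ['dog', 'dirty'] (min_width=9, slack=5)
Line 6: ['cloud', 'code'] (min_width=10, slack=4)
Line 7: ['cold'] (min_width=4, slack=10)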